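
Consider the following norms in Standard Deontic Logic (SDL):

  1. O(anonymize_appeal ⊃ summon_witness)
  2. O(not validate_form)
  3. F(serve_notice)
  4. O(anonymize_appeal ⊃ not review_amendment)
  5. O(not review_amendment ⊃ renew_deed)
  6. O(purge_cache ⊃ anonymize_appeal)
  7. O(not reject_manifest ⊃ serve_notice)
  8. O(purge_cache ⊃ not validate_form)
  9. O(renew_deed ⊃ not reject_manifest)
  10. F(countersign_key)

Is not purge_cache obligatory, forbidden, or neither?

Premise 3, F(serve_notice), is equivalent to O(not serve_notice).
Premise 7 is O(not reject_manifest ⊃ serve_notice); contrapositively O(not serve_notice ⊃ reject_manifest). Since O(not serve_notice) holds, K gives O(reject_manifest).
The contrapositive of premise 9 (O(renew_deed ⊃ not reject_manifest)) is O(reject_manifest ⊃ not renew_deed), and O(reject_manifest) is already established, so O(not renew_deed).
Premise 5 is O(not review_amendment ⊃ renew_deed); contrapositively O(not renew_deed ⊃ review_amendment). Since O(not renew_deed) holds, K gives O(review_amendment).
Premise 4, O(anonymize_appeal ⊃ not review_amendment), contraposes to O(review_amendment ⊃ not anonymize_appeal); with O(review_amendment) we get O(not anonymize_appeal).
Premise 6 is O(purge_cache ⊃ anonymize_appeal); contrapositively O(not anonymize_appeal ⊃ not purge_cache). Since O(not anonymize_appeal) holds, K gives O(not purge_cache).
Premises 1, 2, 8, 10 do not contribute to this derivation.
Hence not purge_cache is obligatory.

Obligatory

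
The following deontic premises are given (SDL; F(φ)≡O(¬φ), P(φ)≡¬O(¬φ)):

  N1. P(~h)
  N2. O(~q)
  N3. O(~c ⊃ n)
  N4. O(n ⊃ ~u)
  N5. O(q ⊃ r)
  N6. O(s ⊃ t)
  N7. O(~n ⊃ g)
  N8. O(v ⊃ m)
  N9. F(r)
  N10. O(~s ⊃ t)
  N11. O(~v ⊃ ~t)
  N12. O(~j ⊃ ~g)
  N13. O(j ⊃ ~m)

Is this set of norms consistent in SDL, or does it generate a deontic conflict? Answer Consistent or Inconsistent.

Consistent

Premise 5 is O(q ⊃ r), but O(q) is not derivable from the premises, so it does not yield O(r).
So O(r) is not derivable, and the apparent clash with O(~r) does not arise.
A world satisfying every obligation exists (e.g. c=false, g=false, h=false, j=false, m=true, n=true, q=false, r=false, s=false, t=true, u=false, v=true); no atom is both obligatory and forbidden, so the set is consistent.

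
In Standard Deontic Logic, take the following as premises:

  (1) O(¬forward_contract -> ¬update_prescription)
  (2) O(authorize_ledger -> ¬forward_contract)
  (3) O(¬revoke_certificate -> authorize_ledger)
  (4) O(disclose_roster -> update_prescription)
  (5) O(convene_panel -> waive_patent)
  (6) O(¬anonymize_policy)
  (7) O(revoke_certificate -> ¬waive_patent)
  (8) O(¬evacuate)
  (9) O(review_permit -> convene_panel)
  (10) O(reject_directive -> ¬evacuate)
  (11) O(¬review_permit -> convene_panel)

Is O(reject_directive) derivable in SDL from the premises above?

No

Premise 10 is O(reject_directive -> ¬evacuate); even if O(¬evacuate) held, inferring O(reject_directive) would be affirming the consequent — invalid.
No other premise forces O(reject_directive). An ideal world satisfying every premise can still have reject_directive false, so O(reject_directive) is not derivable.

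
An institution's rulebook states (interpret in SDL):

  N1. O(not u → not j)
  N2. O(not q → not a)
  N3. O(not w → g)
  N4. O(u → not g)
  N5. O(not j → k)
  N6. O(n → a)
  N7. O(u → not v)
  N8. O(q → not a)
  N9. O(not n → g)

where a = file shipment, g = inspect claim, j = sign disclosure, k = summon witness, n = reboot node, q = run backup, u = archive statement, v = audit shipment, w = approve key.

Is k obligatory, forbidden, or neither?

By case analysis on not q: premise 2 gives O(not q → not a) and premise 8 gives O(q → not a), so O(not a) either way.
Premise 6, O(n → a), contraposes to O(not a → not n); with O(not a) we get O(not n).
Applying K to premise 9 (O(not n → g)) and O(not n) yields O(g).
Premise 4 is O(u → not g); contrapositively O(g → not u). Since O(g) holds, K gives O(not u).
Premise 1 is O(not u → not j); since O(not u), deontic closure gives O(not j).
With premise 5, O(not j → k), the K-axiom yields O(k).
Premises 3, 7 do not contribute to this derivation.
Hence k is obligatory.

Obligatory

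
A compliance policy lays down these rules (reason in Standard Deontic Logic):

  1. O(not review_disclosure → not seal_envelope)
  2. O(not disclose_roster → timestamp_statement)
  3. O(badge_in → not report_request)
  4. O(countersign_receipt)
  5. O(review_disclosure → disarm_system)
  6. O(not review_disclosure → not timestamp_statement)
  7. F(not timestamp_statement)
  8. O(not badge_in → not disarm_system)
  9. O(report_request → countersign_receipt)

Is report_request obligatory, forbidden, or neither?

Premise 7 is F(not timestamp_statement), i.e. O(timestamp_statement).
Premise 6, O(not review_disclosure → not timestamp_statement), contraposes to O(timestamp_statement → review_disclosure); with O(timestamp_statement) we get O(review_disclosure).
From O(review_disclosure) and premise 5, O(review_disclosure → disarm_system), we obtain O(disarm_system).
The contrapositive of premise 8 (O(not badge_in → not disarm_system)) is O(disarm_system → badge_in), and O(disarm_system) is already established, so O(badge_in).
Applying K to premise 3 (O(badge_in → not report_request)) and O(badge_in) yields O(not report_request).
Premises 1, 2, 4, 9 do not contribute to this derivation.
Thus O(not report_request), which is F(report_request): report_request is forbidden.

Forbidden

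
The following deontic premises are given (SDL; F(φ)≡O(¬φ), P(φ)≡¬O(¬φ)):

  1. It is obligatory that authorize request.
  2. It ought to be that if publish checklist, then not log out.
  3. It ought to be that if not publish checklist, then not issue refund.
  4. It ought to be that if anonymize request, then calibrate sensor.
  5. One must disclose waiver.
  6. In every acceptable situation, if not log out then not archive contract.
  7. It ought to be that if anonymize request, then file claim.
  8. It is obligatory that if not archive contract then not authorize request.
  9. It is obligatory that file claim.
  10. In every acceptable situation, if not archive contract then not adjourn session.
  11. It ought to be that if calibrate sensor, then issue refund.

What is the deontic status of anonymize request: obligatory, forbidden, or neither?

Premise 1 gives O(authorize_request).
The contrapositive of premise 8 (O(¬archive_contract → ¬authorize_request)) is O(authorize_request → archive_contract), and O(authorize_request) is already established, so O(archive_contract).
Premise 6 is O(¬log_out → ¬archive_contract); contrapositively O(archive_contract → log_out). Since O(archive_contract) holds, K gives O(log_out).
Premise 2 is O(publish_checklist → ¬log_out); contrapositively O(log_out → ¬publish_checklist). Since O(log_out) holds, K gives O(¬publish_checklist).
From O(¬publish_checklist) and premise 3, O(¬publish_checklist → ¬issue_refund), we obtain O(¬issue_refund).
The contrapositive of premise 11 (O(calibrate_sensor → issue_refund)) is O(¬issue_refund → ¬calibrate_sensor), and O(¬issue_refund) is already established, so O(¬calibrate_sensor).
Premise 4, O(anonymize_request → calibrate_sensor), contraposes to O(¬calibrate_sensor → ¬anonymize_request); with O(¬calibrate_sensor) we get O(¬anonymize_request).
Premises 5, 7, 9, 10 do not contribute to this derivation.
Thus O(¬anonymize_request), which is F(anonymize_request): anonymize_request is forbidden.

Forbidden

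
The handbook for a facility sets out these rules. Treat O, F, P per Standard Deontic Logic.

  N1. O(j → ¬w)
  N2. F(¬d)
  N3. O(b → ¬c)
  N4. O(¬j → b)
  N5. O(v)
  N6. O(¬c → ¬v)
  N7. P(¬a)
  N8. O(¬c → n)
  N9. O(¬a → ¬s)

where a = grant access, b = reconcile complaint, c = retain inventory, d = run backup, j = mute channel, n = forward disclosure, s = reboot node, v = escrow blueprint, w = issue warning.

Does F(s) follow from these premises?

Premise 9 is O(¬a → ¬s), but O(¬a) is not derivable from the premises (the permission P(¬a) asserts only ¬O(a), not O(¬a)), so it does not yield O(¬s).
No other premise forces O(¬s). An ideal world satisfying every premise can still have s true, so F(s) is not derivable.

No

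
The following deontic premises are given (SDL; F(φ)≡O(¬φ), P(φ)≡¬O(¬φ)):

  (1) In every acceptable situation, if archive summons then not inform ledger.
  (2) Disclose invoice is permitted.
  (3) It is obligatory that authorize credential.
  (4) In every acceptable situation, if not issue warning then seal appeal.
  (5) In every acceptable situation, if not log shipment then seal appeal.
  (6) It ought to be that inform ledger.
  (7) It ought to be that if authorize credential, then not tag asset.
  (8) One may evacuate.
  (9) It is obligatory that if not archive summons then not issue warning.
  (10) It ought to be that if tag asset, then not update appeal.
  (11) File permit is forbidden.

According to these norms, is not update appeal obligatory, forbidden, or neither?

Premise 10 is O(tag_asset → ¬update_appeal), but O(tag_asset) is not derivable from the premises, so it does not yield O(¬update_appeal).
No premise or chain of K-axiom applications forces O(¬update_appeal), and none forces O(update_appeal). So ¬update_appeal is neither obligatory nor forbidden under these norms.

Neither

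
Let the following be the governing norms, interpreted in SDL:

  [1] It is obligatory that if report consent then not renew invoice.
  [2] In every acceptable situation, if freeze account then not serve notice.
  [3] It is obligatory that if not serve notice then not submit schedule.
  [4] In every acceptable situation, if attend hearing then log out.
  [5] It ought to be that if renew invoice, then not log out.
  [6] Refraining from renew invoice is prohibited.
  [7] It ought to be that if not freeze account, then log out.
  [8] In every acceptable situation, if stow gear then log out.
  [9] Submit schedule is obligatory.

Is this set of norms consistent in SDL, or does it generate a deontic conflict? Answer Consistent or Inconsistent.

Inconsistent

Premise 9 gives O(submit_schedule).
Premise 3, O(¬serve_notice → ¬submit_schedule), contraposes to O(submit_schedule → serve_notice); with O(submit_schedule) we get O(serve_notice).
Premise 2, O(freeze_account → ¬serve_notice), contraposes to O(serve_notice → ¬freeze_account); with O(serve_notice) we get O(¬freeze_account).
Premise 7 is O(¬freeze_account → log_out); since O(¬freeze_account), deontic closure gives O(log_out).
Premise 5, O(renew_invoice → ¬log_out), contraposes to O(log_out → ¬renew_invoice); with O(log_out) we get O(¬renew_invoice).
But premise 6, F(¬renew_invoice), means O(renew_invoice).
We now have both O(¬renew_invoice) and O(renew_invoice) — renew_invoice is simultaneously obligatory and forbidden, violating the D-axiom.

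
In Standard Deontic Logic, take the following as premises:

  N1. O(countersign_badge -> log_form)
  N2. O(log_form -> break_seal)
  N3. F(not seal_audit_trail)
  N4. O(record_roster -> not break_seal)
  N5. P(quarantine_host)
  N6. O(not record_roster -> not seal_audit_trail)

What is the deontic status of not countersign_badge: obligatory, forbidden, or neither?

Obligatory

F(not seal_audit_trail) at premise 3 means O(seal_audit_trail).
Premise 6 is O(not record_roster -> not seal_audit_trail); contrapositively O(seal_audit_trail -> record_roster). Since O(seal_audit_trail) holds, K gives O(record_roster).
Premise 4 is O(record_roster -> not break_seal); since O(record_roster), deontic closure gives O(not break_seal).
Premise 2 is O(log_form -> break_seal); contrapositively O(not break_seal -> not log_form). Since O(not break_seal) holds, K gives O(not log_form).
The contrapositive of premise 1 (O(countersign_badge -> log_form)) is O(not log_form -> not countersign_badge), and O(not log_form) is already established, so O(not countersign_badge).
Premise 5 does not contribute to this derivation.
Hence not countersign_badge is obligatory.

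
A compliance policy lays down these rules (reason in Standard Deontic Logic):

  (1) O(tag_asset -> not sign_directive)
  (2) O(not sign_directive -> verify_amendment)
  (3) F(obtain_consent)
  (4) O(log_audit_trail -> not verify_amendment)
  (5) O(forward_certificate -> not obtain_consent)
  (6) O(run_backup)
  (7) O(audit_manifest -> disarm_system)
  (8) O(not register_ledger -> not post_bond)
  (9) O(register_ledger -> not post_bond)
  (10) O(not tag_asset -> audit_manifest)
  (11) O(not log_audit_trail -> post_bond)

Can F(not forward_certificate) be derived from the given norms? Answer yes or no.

Premise 5 is O(forward_certificate -> not obtain_consent); even if O(not obtain_consent) held, inferring O(forward_certificate) would be affirming the consequent — invalid.
No other premise forces O(forward_certificate). An ideal world satisfying every premise can still have not forward_certificate true, so F(not forward_certificate) is not derivable.

No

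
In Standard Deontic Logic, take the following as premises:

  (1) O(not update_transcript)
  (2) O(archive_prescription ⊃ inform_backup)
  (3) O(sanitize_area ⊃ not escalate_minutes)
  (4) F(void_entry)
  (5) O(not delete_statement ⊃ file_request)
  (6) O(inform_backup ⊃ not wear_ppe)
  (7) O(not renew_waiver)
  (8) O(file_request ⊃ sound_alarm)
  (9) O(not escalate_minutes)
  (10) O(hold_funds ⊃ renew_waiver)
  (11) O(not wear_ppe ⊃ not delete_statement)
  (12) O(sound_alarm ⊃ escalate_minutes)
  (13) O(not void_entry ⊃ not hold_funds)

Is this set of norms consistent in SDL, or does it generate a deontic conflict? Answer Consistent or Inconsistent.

Consistent

Premise 10 is O(hold_funds ⊃ renew_waiver), but O(hold_funds) is not derivable from the premises, so it does not yield O(renew_waiver).
So O(renew_waiver) is not derivable, and the apparent clash with O(not renew_waiver) does not arise.
A world satisfying every obligation exists (e.g. archive_prescription=false, delete_statement=true, escalate_minutes=false, file_request=false, hold_funds=false, inform_backup=false, renew_waiver=false, sanitize_area=false, sound_alarm=false, update_transcript=false, void_entry=false, wear_ppe=true); no atom is both obligatory and forbidden, so the set is consistent.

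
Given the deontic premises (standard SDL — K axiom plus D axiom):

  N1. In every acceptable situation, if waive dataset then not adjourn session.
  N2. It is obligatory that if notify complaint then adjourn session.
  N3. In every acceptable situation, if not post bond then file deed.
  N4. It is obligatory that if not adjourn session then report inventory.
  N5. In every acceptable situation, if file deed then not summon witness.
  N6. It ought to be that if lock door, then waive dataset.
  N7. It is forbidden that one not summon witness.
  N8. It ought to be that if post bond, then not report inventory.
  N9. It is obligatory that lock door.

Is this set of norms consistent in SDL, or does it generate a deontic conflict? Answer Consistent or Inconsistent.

Inconsistent

Premise 7, F(¬summon_witness), is equivalent to O(summon_witness).
The contrapositive of premise 5 (O(file_deed → ¬summon_witness)) is O(summon_witness → ¬file_deed), and O(summon_witness) is already established, so O(¬file_deed).
Premise 3 is O(¬post_bond → file_deed); contrapositively O(¬file_deed → post_bond). Since O(¬file_deed) holds, K gives O(post_bond).
Premise 8 is O(post_bond → ¬report_inventory); since O(post_bond), deontic closure gives O(¬report_inventory).
Premise 4, O(¬adjourn_session → report_inventory), contraposes to O(¬report_inventory → adjourn_session); with O(¬report_inventory) we get O(adjourn_session).
Premise 1 is O(waive_dataset → ¬adjourn_session); contrapositively O(adjourn_session → ¬waive_dataset). Since O(adjourn_session) holds, K gives O(¬waive_dataset).
The contrapositive of premise 6 (O(lock_door → waive_dataset)) is O(¬waive_dataset → ¬lock_door), and O(¬waive_dataset) is already established, so O(¬lock_door).
But premise 9 directly asserts O(lock_door).
We now have both O(¬lock_door) and O(lock_door) — lock_door is simultaneously obligatory and forbidden, violating the D-axiom.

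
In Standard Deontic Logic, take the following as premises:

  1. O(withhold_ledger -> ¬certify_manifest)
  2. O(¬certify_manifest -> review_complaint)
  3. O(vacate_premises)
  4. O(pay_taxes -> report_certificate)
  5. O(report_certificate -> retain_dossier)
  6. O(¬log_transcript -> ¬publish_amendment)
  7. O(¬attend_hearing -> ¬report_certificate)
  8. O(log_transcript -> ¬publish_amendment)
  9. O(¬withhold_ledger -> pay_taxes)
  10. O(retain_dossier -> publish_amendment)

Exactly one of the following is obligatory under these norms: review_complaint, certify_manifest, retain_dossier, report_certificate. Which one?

review_complaint

Premises 6 and 8 are O(¬log_transcript -> ¬publish_amendment) and O(log_transcript -> ¬publish_amendment); every ideal world satisfies ¬log_transcript or log_transcript, so in either case ¬publish_amendment holds — hence O(¬publish_amendment).
The contrapositive of premise 10 (O(retain_dossier -> publish_amendment)) is O(¬publish_amendment -> ¬retain_dossier), and O(¬publish_amendment) is already established, so O(¬retain_dossier).
Premise 5, O(report_certificate -> retain_dossier), contraposes to O(¬retain_dossier -> ¬report_certificate); with O(¬retain_dossier) we get O(¬report_certificate).
The contrapositive of premise 4 (O(pay_taxes -> report_certificate)) is O(¬report_certificate -> ¬pay_taxes), and O(¬report_certificate) is already established, so O(¬pay_taxes).
The contrapositive of premise 9 (O(¬withhold_ledger -> pay_taxes)) is O(¬pay_taxes -> withhold_ledger), and O(¬pay_taxes) is already established, so O(withhold_ledger).
Applying K to premise 1 (O(withhold_ledger -> ¬certify_manifest)) and O(withhold_ledger) yields O(¬certify_manifest).
Applying K to premise 2 (O(¬certify_manifest -> review_complaint)) and O(¬certify_manifest) yields O(review_complaint).
So O(review_complaint) holds — review_complaint is obligatory. None of the other listed options is made obligatory by any chain of premises.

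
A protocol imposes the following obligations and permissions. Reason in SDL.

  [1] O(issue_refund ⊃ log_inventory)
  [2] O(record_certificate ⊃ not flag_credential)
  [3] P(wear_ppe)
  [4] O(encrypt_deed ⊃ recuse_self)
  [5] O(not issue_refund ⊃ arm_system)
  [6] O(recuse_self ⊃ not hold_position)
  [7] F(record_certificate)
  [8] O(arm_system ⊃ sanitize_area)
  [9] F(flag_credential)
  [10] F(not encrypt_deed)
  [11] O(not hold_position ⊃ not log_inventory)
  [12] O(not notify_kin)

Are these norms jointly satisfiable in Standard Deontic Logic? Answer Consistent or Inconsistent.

Premise 2 is O(record_certificate ⊃ not flag_credential); even if O(not flag_credential) held, inferring O(record_certificate) would be affirming the consequent — invalid.
So O(record_certificate) is not derivable, and the apparent clash with O(not record_certificate) does not arise.
A world satisfying every obligation exists (e.g. arm_system=true, encrypt_deed=true, flag_credential=false, hold_position=false, issue_refund=false, log_inventory=false, notify_kin=false, record_certificate=false, recuse_self=true, sanitize_area=true, wear_ppe=false); no atom is both obligatory and forbidden, so the set is consistent.

Consistent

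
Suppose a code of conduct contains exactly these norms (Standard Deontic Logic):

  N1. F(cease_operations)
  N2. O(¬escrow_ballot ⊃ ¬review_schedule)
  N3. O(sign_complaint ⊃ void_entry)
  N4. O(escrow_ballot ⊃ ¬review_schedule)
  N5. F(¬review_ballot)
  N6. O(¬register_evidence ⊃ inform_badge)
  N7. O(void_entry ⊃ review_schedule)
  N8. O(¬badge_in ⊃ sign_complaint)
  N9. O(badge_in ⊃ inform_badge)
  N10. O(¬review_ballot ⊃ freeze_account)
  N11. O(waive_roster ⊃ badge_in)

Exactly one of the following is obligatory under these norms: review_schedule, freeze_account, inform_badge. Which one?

Premises 2 and 4 are O(¬escrow_ballot ⊃ ¬review_schedule) and O(escrow_ballot ⊃ ¬review_schedule); every ideal world satisfies ¬escrow_ballot or escrow_ballot, so in either case ¬review_schedule holds — hence O(¬review_schedule).
Premise 7 is O(void_entry ⊃ review_schedule); contrapositively O(¬review_schedule ⊃ ¬void_entry). Since O(¬review_schedule) holds, K gives O(¬void_entry).
Premise 3 is O(sign_complaint ⊃ void_entry); contrapositively O(¬void_entry ⊃ ¬sign_complaint). Since O(¬void_entry) holds, K gives O(¬sign_complaint).
Premise 8 is O(¬badge_in ⊃ sign_complaint); contrapositively O(¬sign_complaint ⊃ badge_in). Since O(¬sign_complaint) holds, K gives O(badge_in).
Applying K to premise 9 (O(badge_in ⊃ inform_badge)) and O(badge_in) yields O(inform_badge).
So O(inform_badge) holds — inform_badge is obligatory. None of the other listed options is made obligatory by any chain of premises.

inform_badge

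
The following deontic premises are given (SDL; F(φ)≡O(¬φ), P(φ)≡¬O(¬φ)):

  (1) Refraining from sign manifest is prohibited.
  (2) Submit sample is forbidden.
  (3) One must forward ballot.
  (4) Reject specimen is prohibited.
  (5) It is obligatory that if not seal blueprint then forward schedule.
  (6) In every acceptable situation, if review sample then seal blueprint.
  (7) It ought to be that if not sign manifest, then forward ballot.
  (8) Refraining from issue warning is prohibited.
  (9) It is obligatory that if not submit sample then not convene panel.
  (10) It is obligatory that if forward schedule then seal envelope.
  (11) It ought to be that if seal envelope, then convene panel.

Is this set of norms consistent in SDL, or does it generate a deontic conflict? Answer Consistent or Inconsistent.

Consistent

Premise 7 is O(¬sign_manifest → forward_ballot); even if O(forward_ballot) held, inferring O(¬sign_manifest) would be affirming the consequent — invalid.
So O(¬sign_manifest) is not derivable, and the apparent clash with O(sign_manifest) does not arise.
A world satisfying every obligation exists (e.g. convene_panel=false, forward_ballot=true, forward_schedule=false, issue_warning=true, reject_specimen=false, review_sample=false, seal_blueprint=true, seal_envelope=false, sign_manifest=true, submit_sample=false); no atom is both obligatory and forbidden, so the set is consistent.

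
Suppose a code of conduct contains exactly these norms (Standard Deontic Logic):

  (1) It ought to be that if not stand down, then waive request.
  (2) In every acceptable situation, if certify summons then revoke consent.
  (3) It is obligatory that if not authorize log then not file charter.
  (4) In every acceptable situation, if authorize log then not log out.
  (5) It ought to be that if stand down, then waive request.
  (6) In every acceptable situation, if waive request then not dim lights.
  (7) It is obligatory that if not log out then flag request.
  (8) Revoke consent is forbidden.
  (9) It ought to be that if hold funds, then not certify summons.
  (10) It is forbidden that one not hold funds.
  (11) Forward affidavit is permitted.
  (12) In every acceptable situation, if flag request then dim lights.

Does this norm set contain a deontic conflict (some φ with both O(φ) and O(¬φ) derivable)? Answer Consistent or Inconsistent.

Consistent

Premise 2 is O(certify_summons → revoke_consent), but O(certify_summons) is not derivable from the premises, so it does not yield O(revoke_consent).
So O(revoke_consent) is not derivable, and the apparent clash with O(¬revoke_consent) does not arise.
A world satisfying every obligation exists (e.g. authorize_log=false, certify_summons=false, dim_lights=false, file_charter=false, flag_request=false, forward_affidavit=false, hold_funds=true, log_out=true, revoke_consent=false, stand_down=false, waive_request=true); no atom is both obligatory and forbidden, so the set is consistent.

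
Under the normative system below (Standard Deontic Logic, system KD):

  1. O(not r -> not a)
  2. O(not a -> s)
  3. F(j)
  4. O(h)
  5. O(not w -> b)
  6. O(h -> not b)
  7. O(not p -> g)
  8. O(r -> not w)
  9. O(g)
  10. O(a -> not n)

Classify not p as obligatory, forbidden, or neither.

Neither

Premise 7 is O(not p -> g); even if O(g) held, inferring O(not p) would be affirming the consequent — invalid.
No premise or chain of K-axiom applications forces O(not p), and none forces O(p). So not p is neither obligatory nor forbidden under these norms.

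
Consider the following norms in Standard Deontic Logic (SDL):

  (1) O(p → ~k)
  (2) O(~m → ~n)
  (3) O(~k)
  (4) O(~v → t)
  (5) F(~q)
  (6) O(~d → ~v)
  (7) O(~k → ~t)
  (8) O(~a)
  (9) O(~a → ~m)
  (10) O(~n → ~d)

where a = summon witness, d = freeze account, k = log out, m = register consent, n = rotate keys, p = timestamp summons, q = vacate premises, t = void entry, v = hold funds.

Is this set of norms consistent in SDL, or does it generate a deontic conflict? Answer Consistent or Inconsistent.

Premise 3 states O(~k) outright.
Applying K to premise 7 (O(~k → ~t)) and O(~k) yields O(~t).
The contrapositive of premise 4 (O(~v → t)) is O(~t → v), and O(~t) is already established, so O(v).
The contrapositive of premise 6 (O(~d → ~v)) is O(v → d), and O(v) is already established, so O(d).
The contrapositive of premise 10 (O(~n → ~d)) is O(d → n), and O(d) is already established, so O(n).
The contrapositive of premise 2 (O(~m → ~n)) is O(n → m), and O(n) is already established, so O(m).
The contrapositive of premise 9 (O(~a → ~m)) is O(m → a), and O(m) is already established, so O(a).
Yet premise 8 states O(~a).
We now have both O(a) and O(~a) — a is simultaneously obligatory and forbidden, violating the D-axiom.

Inconsistent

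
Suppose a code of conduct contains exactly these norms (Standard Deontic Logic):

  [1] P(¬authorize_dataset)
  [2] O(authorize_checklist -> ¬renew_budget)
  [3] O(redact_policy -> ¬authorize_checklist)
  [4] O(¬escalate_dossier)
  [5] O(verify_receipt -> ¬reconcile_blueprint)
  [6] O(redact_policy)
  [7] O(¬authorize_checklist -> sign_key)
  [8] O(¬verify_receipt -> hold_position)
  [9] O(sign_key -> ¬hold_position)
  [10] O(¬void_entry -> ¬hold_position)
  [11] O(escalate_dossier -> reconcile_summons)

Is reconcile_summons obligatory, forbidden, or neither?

Neither

Premise 11 is O(escalate_dossier -> reconcile_summons), but O(escalate_dossier) is not derivable from the premises, so it does not yield O(reconcile_summons).
No premise or chain of K-axiom applications forces O(reconcile_summons), and none forces O(¬reconcile_summons). So reconcile_summons is neither obligatory nor forbidden under these norms.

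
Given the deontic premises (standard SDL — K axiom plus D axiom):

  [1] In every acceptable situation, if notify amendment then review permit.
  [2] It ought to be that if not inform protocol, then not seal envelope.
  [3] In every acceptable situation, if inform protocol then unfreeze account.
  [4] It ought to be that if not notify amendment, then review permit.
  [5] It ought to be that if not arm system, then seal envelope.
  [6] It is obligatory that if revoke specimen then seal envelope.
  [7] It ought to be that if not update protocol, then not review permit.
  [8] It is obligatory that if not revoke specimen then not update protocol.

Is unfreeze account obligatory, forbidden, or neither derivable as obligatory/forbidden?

Premises 4 and 1 cover both cases: O(¬notify_amendment → review_permit) and O(notify_amendment → review_permit). Since ¬notify_amendment ∨ notify_amendment is a tautology, O(review_permit) follows.
The contrapositive of premise 7 (O(¬update_protocol → ¬review_permit)) is O(review_permit → update_protocol), and O(review_permit) is already established, so O(update_protocol).
Premise 8, O(¬revoke_specimen → ¬update_protocol), contraposes to O(update_protocol → revoke_specimen); with O(update_protocol) we get O(revoke_specimen).
Premise 6 is O(revoke_specimen → seal_envelope); since O(revoke_specimen), deontic closure gives O(seal_envelope).
The contrapositive of premise 2 (O(¬inform_protocol → ¬seal_envelope)) is O(seal_envelope → inform_protocol), and O(seal_envelope) is already established, so O(inform_protocol).
Premise 3 is O(inform_protocol → unfreeze_account); since O(inform_protocol), deontic closure gives O(unfreeze_account).
Premise 5 does not contribute to this derivation.
Hence unfreeze_account is obligatory.

Obligatory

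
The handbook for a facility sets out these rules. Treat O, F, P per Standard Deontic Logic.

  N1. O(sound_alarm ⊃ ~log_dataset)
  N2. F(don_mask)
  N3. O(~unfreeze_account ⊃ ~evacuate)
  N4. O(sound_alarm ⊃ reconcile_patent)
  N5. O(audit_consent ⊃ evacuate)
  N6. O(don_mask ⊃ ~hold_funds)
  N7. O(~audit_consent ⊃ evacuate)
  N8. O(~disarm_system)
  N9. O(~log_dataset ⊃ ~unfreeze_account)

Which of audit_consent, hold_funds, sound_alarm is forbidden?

Premises 5 and 7 are O(audit_consent ⊃ evacuate) and O(~audit_consent ⊃ evacuate); every ideal world satisfies audit_consent or ~audit_consent, so in either case evacuate holds — hence O(evacuate).
The contrapositive of premise 3 (O(~unfreeze_account ⊃ ~evacuate)) is O(evacuate ⊃ unfreeze_account), and O(evacuate) is already established, so O(unfreeze_account).
Premise 9, O(~log_dataset ⊃ ~unfreeze_account), contraposes to O(unfreeze_account ⊃ log_dataset); with O(unfreeze_account) we get O(log_dataset).
Premise 1 is O(sound_alarm ⊃ ~log_dataset); contrapositively O(log_dataset ⊃ ~sound_alarm). Since O(log_dataset) holds, K gives O(~sound_alarm).
So O(~sound_alarm) holds, i.e. sound_alarm is forbidden. None of the other listed options is forbidden under the premises.

sound_alarm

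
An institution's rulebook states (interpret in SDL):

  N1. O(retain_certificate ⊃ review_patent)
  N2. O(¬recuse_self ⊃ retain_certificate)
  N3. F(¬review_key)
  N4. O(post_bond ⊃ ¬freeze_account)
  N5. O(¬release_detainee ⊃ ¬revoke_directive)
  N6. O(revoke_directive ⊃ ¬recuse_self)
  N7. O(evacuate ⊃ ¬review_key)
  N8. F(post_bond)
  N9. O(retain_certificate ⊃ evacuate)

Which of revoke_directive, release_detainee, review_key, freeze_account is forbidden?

revoke_directive

Premise 3, F(¬review_key), is equivalent to O(review_key).
Premise 7 is O(evacuate ⊃ ¬review_key); contrapositively O(review_key ⊃ ¬evacuate). Since O(review_key) holds, K gives O(¬evacuate).
Premise 9, O(retain_certificate ⊃ evacuate), contraposes to O(¬evacuate ⊃ ¬retain_certificate); with O(¬evacuate) we get O(¬retain_certificate).
The contrapositive of premise 2 (O(¬recuse_self ⊃ retain_certificate)) is O(¬retain_certificate ⊃ recuse_self), and O(¬retain_certificate) is already established, so O(recuse_self).
Premise 6 is O(revoke_directive ⊃ ¬recuse_self); contrapositively O(recuse_self ⊃ ¬revoke_directive). Since O(recuse_self) holds, K gives O(¬revoke_directive).
So O(¬revoke_directive) holds, i.e. revoke_directive is forbidden. None of the other listed options is forbidden under the premises.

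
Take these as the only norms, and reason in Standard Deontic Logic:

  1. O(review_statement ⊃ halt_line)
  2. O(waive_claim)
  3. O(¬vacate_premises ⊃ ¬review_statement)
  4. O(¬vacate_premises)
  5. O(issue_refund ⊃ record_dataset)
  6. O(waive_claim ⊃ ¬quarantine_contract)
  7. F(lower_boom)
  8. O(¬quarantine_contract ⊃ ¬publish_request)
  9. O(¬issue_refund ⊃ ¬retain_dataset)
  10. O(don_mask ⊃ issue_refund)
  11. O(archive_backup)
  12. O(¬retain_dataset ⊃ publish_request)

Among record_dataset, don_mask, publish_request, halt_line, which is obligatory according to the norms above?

From premise 2 we have O(waive_claim).
From O(waive_claim) and premise 6, O(waive_claim ⊃ ¬quarantine_contract), we obtain O(¬quarantine_contract).
With premise 8, O(¬quarantine_contract ⊃ ¬publish_request), the K-axiom yields O(¬publish_request).
The contrapositive of premise 12 (O(¬retain_dataset ⊃ publish_request)) is O(¬publish_request ⊃ retain_dataset), and O(¬publish_request) is already established, so O(retain_dataset).
Premise 9, O(¬issue_refund ⊃ ¬retain_dataset), contraposes to O(retain_dataset ⊃ issue_refund); with O(retain_dataset) we get O(issue_refund).
Applying K to premise 5 (O(issue_refund ⊃ record_dataset)) and O(issue_refund) yields O(record_dataset).
So O(record_dataset) holds — record_dataset is obligatory. None of the other listed options is made obligatory by any chain of premises.

record_dataset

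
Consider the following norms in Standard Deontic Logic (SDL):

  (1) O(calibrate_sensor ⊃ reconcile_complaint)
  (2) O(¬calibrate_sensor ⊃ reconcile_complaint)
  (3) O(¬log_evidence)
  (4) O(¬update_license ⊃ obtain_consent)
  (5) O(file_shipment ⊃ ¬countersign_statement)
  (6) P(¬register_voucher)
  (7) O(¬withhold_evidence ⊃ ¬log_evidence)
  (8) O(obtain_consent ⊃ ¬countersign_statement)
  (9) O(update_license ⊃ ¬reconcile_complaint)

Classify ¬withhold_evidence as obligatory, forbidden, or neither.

Premise 7 is O(¬withhold_evidence ⊃ ¬log_evidence); even if O(¬log_evidence) held, inferring O(¬withhold_evidence) would be affirming the consequent — invalid.
No premise or chain of K-axiom applications forces O(¬withhold_evidence), and none forces O(withhold_evidence). So ¬withhold_evidence is neither obligatory nor forbidden under these norms.

Neither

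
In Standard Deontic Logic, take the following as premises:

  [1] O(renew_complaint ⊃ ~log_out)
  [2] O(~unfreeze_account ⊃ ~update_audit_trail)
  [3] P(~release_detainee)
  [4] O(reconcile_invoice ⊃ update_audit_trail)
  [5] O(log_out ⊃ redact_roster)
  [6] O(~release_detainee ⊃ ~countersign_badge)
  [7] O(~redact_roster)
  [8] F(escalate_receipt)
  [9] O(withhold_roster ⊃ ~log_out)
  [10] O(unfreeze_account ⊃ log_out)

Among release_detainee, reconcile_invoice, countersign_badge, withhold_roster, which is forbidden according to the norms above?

reconcile_invoice

Premise 7 states O(~redact_roster) outright.
Premise 5, O(log_out ⊃ redact_roster), contraposes to O(~redact_roster ⊃ ~log_out); with O(~redact_roster) we get O(~log_out).
The contrapositive of premise 10 (O(unfreeze_account ⊃ log_out)) is O(~log_out ⊃ ~unfreeze_account), and O(~log_out) is already established, so O(~unfreeze_account).
With premise 2, O(~unfreeze_account ⊃ ~update_audit_trail), the K-axiom yields O(~update_audit_trail).
Premise 4 is O(reconcile_invoice ⊃ update_audit_trail); contrapositively O(~update_audit_trail ⊃ ~reconcile_invoice). Since O(~update_audit_trail) holds, K gives O(~reconcile_invoice).
So O(~reconcile_invoice) holds, i.e. reconcile_invoice is forbidden. None of the other listed options is forbidden under the premises.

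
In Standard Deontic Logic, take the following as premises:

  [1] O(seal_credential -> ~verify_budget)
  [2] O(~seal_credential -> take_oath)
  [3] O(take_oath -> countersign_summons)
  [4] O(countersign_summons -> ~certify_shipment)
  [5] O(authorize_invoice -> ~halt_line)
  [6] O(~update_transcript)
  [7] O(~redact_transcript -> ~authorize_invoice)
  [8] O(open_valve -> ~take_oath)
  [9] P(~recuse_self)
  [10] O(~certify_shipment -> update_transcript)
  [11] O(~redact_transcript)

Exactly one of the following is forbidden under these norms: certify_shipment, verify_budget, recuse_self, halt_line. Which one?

verify_budget

Premise 6 gives O(~update_transcript).
Premise 10 is O(~certify_shipment -> update_transcript); contrapositively O(~update_transcript -> certify_shipment). Since O(~update_transcript) holds, K gives O(certify_shipment).
Premise 4 is O(countersign_summons -> ~certify_shipment); contrapositively O(certify_shipment -> ~countersign_summons). Since O(certify_shipment) holds, K gives O(~countersign_summons).
Premise 3 is O(take_oath -> countersign_summons); contrapositively O(~countersign_summons -> ~take_oath). Since O(~countersign_summons) holds, K gives O(~take_oath).
Premise 2 is O(~seal_credential -> take_oath); contrapositively O(~take_oath -> seal_credential). Since O(~take_oath) holds, K gives O(seal_credential).
Applying K to premise 1 (O(seal_credential -> ~verify_budget)) and O(seal_credential) yields O(~verify_budget).
So O(~verify_budget) holds, i.e. verify_budget is forbidden. None of the other listed options is forbidden under the premises.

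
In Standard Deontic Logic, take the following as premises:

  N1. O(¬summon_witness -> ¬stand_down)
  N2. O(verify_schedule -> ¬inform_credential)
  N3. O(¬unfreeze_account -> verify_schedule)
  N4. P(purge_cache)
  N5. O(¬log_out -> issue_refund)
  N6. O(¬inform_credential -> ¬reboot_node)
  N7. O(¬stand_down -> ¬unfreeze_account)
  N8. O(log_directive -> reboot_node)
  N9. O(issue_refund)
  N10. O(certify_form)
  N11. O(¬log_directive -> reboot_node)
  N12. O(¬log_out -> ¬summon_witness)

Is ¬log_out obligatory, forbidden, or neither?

Forbidden

By case analysis on log_directive: premise 8 gives O(log_directive -> reboot_node) and premise 11 gives O(¬log_directive -> reboot_node), so O(reboot_node) either way.
The contrapositive of premise 6 (O(¬inform_credential -> ¬reboot_node)) is O(reboot_node -> inform_credential), and O(reboot_node) is already established, so O(inform_credential).
The contrapositive of premise 2 (O(verify_schedule -> ¬inform_credential)) is O(inform_credential -> ¬verify_schedule), and O(inform_credential) is already established, so O(¬verify_schedule).
Premise 3, O(¬unfreeze_account -> verify_schedule), contraposes to O(¬verify_schedule -> unfreeze_account); with O(¬verify_schedule) we get O(unfreeze_account).
The contrapositive of premise 7 (O(¬stand_down -> ¬unfreeze_account)) is O(unfreeze_account -> stand_down), and O(unfreeze_account) is already established, so O(stand_down).
Premise 1 is O(¬summon_witness -> ¬stand_down); contrapositively O(stand_down -> summon_witness). Since O(stand_down) holds, K gives O(summon_witness).
Premise 12, O(¬log_out -> ¬summon_witness), contraposes to O(summon_witness -> log_out); with O(summon_witness) we get O(log_out).
Premises 4, 5, 9, 10 do not contribute to this derivation.
Thus O(log_out), which is F(¬log_out): ¬log_out is forbidden.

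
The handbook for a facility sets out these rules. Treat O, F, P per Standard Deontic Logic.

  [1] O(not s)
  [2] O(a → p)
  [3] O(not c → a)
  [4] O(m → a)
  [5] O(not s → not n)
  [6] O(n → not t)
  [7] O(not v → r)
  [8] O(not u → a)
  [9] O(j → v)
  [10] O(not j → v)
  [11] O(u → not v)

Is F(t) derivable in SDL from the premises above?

No

Premise 6 is O(n → not t), but O(n) is not derivable from the premises, so it does not yield O(not t).
No other premise forces O(not t). An ideal world satisfying every premise can still have t true, so F(t) is not derivable.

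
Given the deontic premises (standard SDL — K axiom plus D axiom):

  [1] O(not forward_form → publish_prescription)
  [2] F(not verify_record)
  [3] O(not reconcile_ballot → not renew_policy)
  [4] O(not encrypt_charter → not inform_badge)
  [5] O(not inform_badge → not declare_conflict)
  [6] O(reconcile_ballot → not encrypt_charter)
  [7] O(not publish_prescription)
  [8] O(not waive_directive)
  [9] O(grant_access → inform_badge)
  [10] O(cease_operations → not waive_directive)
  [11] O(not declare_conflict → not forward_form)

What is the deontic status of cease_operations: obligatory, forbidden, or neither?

Neither

Premise 10 is O(cease_operations → not waive_directive); even if O(not waive_directive) held, inferring O(cease_operations) would be affirming the consequent — invalid.
No premise or chain of K-axiom applications forces O(cease_operations), and none forces O(not cease_operations). So cease_operations is neither obligatory nor forbidden under these norms.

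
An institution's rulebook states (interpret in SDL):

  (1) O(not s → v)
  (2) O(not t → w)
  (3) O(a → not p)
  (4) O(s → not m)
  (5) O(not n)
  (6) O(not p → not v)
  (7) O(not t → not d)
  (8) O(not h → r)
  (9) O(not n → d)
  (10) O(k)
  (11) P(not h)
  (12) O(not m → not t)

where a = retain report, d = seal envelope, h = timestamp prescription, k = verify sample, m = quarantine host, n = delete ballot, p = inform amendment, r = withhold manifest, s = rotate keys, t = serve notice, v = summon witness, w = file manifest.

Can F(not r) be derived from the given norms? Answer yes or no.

No

Premise 8 is O(not h → r), but O(not h) is not derivable from the premises (the permission P(not h) asserts only not O(h), not O(not h)), so it does not yield O(r).
No other premise forces O(r). An ideal world satisfying every premise can still have not r true, so F(not r) is not derivable.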